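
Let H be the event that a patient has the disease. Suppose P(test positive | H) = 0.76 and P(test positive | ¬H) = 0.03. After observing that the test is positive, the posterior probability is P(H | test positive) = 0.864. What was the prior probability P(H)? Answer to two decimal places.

Bayes' rule in odds form gives O(H|E) = O(H)·[P(E|H)/P(E|¬H)], hence O(H) = O(H|E)/LR.
Posterior odds = 0.864/(1−0.864) = 6.3529. LR = 0.76/0.03 = 25.3333.
Prior odds = 6.3529/25.3333 = 0.2508, so P(H) = 0.2508/(1+0.2508) ≈ 0.20.

P(H) = 0.20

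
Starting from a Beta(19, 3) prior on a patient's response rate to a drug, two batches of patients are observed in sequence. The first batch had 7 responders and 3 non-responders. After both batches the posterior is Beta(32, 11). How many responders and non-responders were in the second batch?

Sequential conjugate updates are equivalent to a single update on the pooled data, so total successes = posterior α − prior α and total failures = posterior β − prior β.
Total across both batches: 32−19=13 responders, 11−3=8 non-responders.
Subtract the first batch: 13−7=6 responders and 8−3=5 non-responders.

6 responders and 5 non-responders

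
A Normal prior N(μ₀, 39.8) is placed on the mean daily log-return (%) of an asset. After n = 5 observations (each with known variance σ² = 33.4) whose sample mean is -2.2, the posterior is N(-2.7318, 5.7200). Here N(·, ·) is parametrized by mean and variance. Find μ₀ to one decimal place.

With known observation variance, the Normal–Normal posterior has precision τ_n = τ₀ + n/σ² and mean μ_n = (τ₀μ₀ + (n/σ²)x̄)/τ_n.
Here τ₀ = 1/39.8 = 0.025126 and τ_data = 5/33.4 = 0.149701, so τ_n = 0.174827.
Rearranging for μ₀: μ₀ = (μ_n·τ_n − τ_data·x̄)/τ₀ = (-2.7318·0.174827 − 0.149701·-2.2) / 0.025126 = -0.148250/0.025126 ≈ -5.9.

μ₀ = -5.9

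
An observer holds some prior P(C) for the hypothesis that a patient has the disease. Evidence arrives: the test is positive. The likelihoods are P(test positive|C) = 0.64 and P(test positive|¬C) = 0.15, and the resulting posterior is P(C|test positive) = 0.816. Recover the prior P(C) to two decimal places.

P(C) = 0.51

Bayes' rule in odds form gives O(C|E) = O(C)·[P(E|C)/P(E|¬C)], hence O(C) = O(C|E)/LR.
Posterior odds = 0.816/(1−0.816) = 4.4348. LR = 0.64/0.15 = 4.2667.
Prior odds = 4.4348/4.2667 = 1.0394, so P(C) = 1.0394/(1+1.0394) ≈ 0.51.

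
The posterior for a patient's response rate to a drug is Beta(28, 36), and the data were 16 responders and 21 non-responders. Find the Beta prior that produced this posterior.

Beta(12, 15)

A Beta(a, b) prior with s successes and f failures in binomial data gives a Beta(a+s, b+f) posterior.
So a = 28 − 16 = 12 and b = 36 − 21 = 15.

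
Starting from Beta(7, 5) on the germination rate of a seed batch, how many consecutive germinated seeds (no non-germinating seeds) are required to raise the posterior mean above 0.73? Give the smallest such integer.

After k germinated seeds and 0 non-germinating seeds the posterior is Beta(7+k, 5), with mean (7+k)/(7+5+k).
Set (7+k)/(12+k) > 0.73 and solve: k > (0.73·12 − 7)/(1 − 0.73) = 6.519.
The smallest integer exceeding 6.519 is 7, and checking k=7: (14)/(19) = 0.7368 > 0.73.

k = 7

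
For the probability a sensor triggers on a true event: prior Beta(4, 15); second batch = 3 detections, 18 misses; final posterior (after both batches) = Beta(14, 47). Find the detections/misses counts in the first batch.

7 detections and 14 misses

Sequential conjugate updates are equivalent to a single update on the pooled data, so total successes = posterior α − prior α and total failures = posterior β − prior β.
Total across both batches: 14−4=10 detections, 47−15=32 misses.
Subtract the second batch: 10−3=7 detections and 32−18=14 misses.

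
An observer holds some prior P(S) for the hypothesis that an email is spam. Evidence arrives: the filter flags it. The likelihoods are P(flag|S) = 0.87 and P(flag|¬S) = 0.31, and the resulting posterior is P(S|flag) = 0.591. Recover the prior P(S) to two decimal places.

Bayes' rule in odds form gives O(S|E) = O(S)·[P(E|S)/P(E|¬S)], hence O(S) = O(S|E)/LR.
Posterior odds = 0.591/(1−0.591) = 1.4450. LR = 0.87/0.31 = 2.8065.
Prior odds = 1.4450/2.8065 = 0.5149, so P(S) = 0.5149/(1+0.5149) ≈ 0.34.

P(S) = 0.34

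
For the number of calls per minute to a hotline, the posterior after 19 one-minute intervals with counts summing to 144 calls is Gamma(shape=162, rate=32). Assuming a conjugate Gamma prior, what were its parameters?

Gamma(shape=18, rate=13)

A Gamma(α, β) prior (rate parametrization) on a Poisson rate with n observations summing to S gives posterior Gamma(α+S, β+n).
So α = 162 − 144 = 18 and β = 32 − 19 = 13.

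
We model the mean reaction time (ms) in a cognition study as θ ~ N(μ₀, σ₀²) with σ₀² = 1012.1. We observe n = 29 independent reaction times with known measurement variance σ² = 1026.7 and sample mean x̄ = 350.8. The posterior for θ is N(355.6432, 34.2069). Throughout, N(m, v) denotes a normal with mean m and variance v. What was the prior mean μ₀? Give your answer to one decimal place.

μ₀ = 494.1

The posterior mean is a precision-weighted average: μ_n = (τ₀μ₀ + τ_data·x̄)/(τ₀+τ_data), with τ₀=1/σ₀² and τ_data=n/σ².
Here τ₀ = 1/1012.1 = 0.000988 and τ_data = 29/1026.7 = 0.028246, so τ_n = 0.029234.
Rearranging for μ₀: μ₀ = (μ_n·τ_n − τ_data·x̄)/τ₀ = (355.6432·0.029234 − 0.028246·350.8) / 0.000988 = 0.488177/0.000988 ≈ 494.1.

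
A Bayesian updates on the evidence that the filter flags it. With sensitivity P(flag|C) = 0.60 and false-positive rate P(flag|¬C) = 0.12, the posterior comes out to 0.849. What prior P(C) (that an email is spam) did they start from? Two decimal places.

P(C) = 0.53

Bayes' rule in odds form gives O(C|E) = O(C)·[P(E|C)/P(E|¬C)], hence O(C) = O(C|E)/LR.
Posterior odds = 0.849/(1−0.849) = 5.6225. LR = 0.60/0.12 = 5.0000.
Prior odds = 5.6225/5.0000 = 1.1245, so P(C) = 1.1245/(1+1.1245) ≈ 0.53.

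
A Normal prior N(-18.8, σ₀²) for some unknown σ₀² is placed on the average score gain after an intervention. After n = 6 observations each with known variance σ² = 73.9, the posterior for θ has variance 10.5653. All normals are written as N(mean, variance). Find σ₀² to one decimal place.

σ₀² = 74.3

For the Normal–Normal model with known σ², precisions add: τ_n = τ₀ + n/σ².
So 1/σ₀² = 1/10.5653 − 6/73.9 = 0.094649 − 0.081191 = 0.013458.
Hence σ₀² = 1/0.013458 ≈ 74.3.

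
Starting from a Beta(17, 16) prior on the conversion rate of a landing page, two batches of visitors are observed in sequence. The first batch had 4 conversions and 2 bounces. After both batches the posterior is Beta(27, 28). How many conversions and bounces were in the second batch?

6 conversions and 10 bounces

Because Beta–binomial updating is additive in the counts, the combined data contributed (α_post−α_prior, β_post−β_prior) successes and failures.
Total across both batches: 27−17=10 conversions, 28−16=12 bounces.
Subtract the first batch: 10−4=6 conversions and 12−2=10 bounces.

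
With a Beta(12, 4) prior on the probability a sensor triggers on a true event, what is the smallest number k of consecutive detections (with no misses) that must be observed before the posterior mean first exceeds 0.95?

After k detections and 0 misses the posterior is Beta(12+k, 4), with mean (12+k)/(12+4+k).
Set (12+k)/(16+k) > 0.95 and solve: k > (0.95·16 − 12)/(1 − 0.95) = 64.000.
The smallest integer exceeding 64.000 is 65, and checking k=65: (77)/(81) = 0.9506 > 0.95.

k = 65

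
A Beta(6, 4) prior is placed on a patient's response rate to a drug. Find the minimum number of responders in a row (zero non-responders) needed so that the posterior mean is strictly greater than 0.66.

After k responders and 0 non-responders the posterior is Beta(6+k, 4), with mean (6+k)/(6+4+k).
Set (6+k)/(10+k) > 0.66 and solve: k > (0.66·10 − 6)/(1 − 0.66) = 1.765.
The smallest integer exceeding 1.765 is 2.

k = 2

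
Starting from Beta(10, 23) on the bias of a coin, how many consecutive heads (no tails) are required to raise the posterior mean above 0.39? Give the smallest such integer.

After k heads and 0 tails the posterior is Beta(10+k, 23), with mean (10+k)/(10+23+k).
Set (10+k)/(33+k) > 0.39 and solve: k > (0.39·33 − 10)/(1 − 0.39) = 4.705.
The smallest integer exceeding 4.705 is 5, and checking k=5: (15)/(38) = 0.3947 > 0.39.

k = 5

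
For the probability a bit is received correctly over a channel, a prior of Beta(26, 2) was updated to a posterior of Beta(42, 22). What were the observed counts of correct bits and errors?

16 correct bits and 20 errors

A Beta(a, b) prior with s successes and f failures in binomial data gives a Beta(a+s, b+f) posterior.
So s = 42 − 26 = 16 and f = 22 − 2 = 20.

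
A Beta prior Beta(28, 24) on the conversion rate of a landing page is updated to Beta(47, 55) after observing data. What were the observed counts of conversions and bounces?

A Beta(a, b) prior with s successes and f failures in binomial data gives a Beta(a+s, b+f) posterior.
So s = 47 − 28 = 19 and f = 55 − 24 = 31.

19 conversions and 31 bounces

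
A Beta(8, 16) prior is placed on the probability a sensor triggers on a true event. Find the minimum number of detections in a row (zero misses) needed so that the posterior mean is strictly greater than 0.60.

After k detections and 0 misses the posterior is Beta(8+k, 16), with mean (8+k)/(8+16+k).
Set (8+k)/(24+k) > 0.60 and solve: k > (0.60·24 − 8)/(1 − 0.60) = 16.000.
The smallest integer exceeding 16.000 is 17.

k = 17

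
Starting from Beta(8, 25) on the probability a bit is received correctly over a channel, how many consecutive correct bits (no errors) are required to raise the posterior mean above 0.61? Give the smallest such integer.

k = 32

After k correct bits and 0 errors the posterior is Beta(8+k, 25), with mean (8+k)/(8+25+k).
Set (8+k)/(33+k) > 0.61 and solve: k > (0.61·33 − 8)/(1 − 0.61) = 31.103.
The smallest integer exceeding 31.103 is 32, and checking k=32: (40)/(65) = 0.6154 > 0.61.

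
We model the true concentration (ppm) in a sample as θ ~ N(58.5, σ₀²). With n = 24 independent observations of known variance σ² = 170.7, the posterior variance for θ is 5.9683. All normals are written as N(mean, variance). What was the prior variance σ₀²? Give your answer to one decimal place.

σ₀² = 37.1

Posterior precision equals prior precision plus data precision: 1/σ_n² = 1/σ₀² + n/σ².
So 1/σ₀² = 1/5.9683 − 24/170.7 = 0.167552 − 0.140598 = 0.026954.
Hence σ₀² = 1/0.026954 ≈ 37.1.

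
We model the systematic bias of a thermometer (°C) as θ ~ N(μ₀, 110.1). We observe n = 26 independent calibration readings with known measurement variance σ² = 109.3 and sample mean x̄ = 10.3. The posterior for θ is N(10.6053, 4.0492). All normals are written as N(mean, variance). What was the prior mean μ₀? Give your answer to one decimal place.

The posterior mean is a precision-weighted average: μ_n = (τ₀μ₀ + τ_data·x̄)/(τ₀+τ_data), with τ₀=1/σ₀² and τ_data=n/σ².
Here τ₀ = 1/110.1 = 0.009083 and τ_data = 26/109.3 = 0.237877, so τ_n = 0.246960.
Rearranging for μ₀: μ₀ = (μ_n·τ_n − τ_data·x̄)/τ₀ = (10.6053·0.246960 − 0.237877·10.3) / 0.009083 = 0.168952/0.009083 ≈ 18.6.

μ₀ = 18.6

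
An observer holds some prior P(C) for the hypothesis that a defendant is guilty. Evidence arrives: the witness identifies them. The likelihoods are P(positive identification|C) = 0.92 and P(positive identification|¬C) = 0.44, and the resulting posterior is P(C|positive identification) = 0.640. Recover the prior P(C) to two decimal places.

In odds form, posterior odds = prior odds × likelihood ratio, so prior odds = posterior odds ÷ LR.
Posterior odds = 0.640/(1−0.640) = 1.7778. LR = 0.92/0.44 = 2.0909.
Prior odds = 1.7778/2.0909 = 0.8503, so P(C) = 0.8503/(1+0.8503) ≈ 0.46.

P(C) = 0.46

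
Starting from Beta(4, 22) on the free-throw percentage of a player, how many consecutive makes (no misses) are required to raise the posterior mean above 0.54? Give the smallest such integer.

After k makes and 0 misses the posterior is Beta(4+k, 22), with mean (4+k)/(4+22+k).
Set (4+k)/(26+k) > 0.54 and solve: k > (0.54·26 − 4)/(1 − 0.54) = 21.826.
The smallest integer exceeding 21.826 is 22.

k = 22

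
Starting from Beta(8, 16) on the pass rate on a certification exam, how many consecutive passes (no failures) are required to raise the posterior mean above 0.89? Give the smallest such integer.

After k passes and 0 failures the posterior is Beta(8+k, 16), with mean (8+k)/(8+16+k).
Set (8+k)/(24+k) > 0.89 and solve: k > (0.89·24 − 8)/(1 − 0.89) = 121.455.
The smallest integer exceeding 121.455 is 122.

k = 122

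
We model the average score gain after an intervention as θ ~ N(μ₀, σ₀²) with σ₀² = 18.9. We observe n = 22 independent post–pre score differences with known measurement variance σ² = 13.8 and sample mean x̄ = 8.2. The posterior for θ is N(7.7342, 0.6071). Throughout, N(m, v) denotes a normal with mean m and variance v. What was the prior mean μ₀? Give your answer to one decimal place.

μ₀ = -6.3

The posterior mean is a precision-weighted average: μ_n = (τ₀μ₀ + τ_data·x̄)/(τ₀+τ_data), with τ₀=1/σ₀² and τ_data=n/σ².
Here τ₀ = 1/18.9 = 0.052910 and τ_data = 22/13.8 = 1.594203, so τ_n = 1.647113.
Rearranging for μ₀: μ₀ = (μ_n·τ_n − τ_data·x̄)/τ₀ = (7.7342·1.647113 − 1.594203·8.2) / 0.052910 = -0.333363/0.052910 ≈ -6.3.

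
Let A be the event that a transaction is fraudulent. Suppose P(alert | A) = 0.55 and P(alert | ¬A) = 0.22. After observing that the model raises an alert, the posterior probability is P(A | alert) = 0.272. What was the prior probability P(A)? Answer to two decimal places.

P(A) = 0.13

In odds form, posterior odds = prior odds × likelihood ratio, so prior odds = posterior odds ÷ LR.
Posterior odds = 0.272/(1−0.272) = 0.3736. LR = 0.55/0.22 = 2.5000.
Prior odds = 0.3736/2.5000 = 0.1494, so P(A) = 0.1494/(1+0.1494) ≈ 0.13.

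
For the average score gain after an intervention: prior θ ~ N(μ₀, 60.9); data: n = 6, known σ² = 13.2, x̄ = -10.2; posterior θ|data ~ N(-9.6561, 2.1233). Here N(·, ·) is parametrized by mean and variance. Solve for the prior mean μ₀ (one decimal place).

The posterior mean is a precision-weighted average: μ_n = (τ₀μ₀ + τ_data·x̄)/(τ₀+τ_data), with τ₀=1/σ₀² and τ_data=n/σ².
Here τ₀ = 1/60.9 = 0.016420 and τ_data = 6/13.2 = 0.454545, so τ_n = 0.470965.
Rearranging for μ₀: μ₀ = (μ_n·τ_n − τ_data·x̄)/τ₀ = (-9.6561·0.470965 − 0.454545·-10.2) / 0.016420 = 0.088674/0.016420 ≈ 5.4.

μ₀ = 5.4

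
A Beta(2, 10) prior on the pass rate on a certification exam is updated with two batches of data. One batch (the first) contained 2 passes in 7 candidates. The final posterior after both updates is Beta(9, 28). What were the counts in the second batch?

Because Beta–binomial updating is additive in the counts, the combined data contributed (α_post−α_prior, β_post−β_prior) successes and failures.
Total across both batches: 9−2=7 passes, 28−10=18 failures.
Subtract the first batch: 7−2=5 passes and 18−5=13 failures.

5 passes and 13 failures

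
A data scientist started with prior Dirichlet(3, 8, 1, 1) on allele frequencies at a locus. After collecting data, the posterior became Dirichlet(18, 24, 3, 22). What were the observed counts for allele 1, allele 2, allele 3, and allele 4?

counts (15, 16, 2, 21)

For a Dirichlet(α) prior with multinomial counts c, the posterior is Dirichlet(α + c) componentwise.
Counts are posterior − prior componentwise: 18−3=15, 24−8=16, 3−1=2, 22−1=21.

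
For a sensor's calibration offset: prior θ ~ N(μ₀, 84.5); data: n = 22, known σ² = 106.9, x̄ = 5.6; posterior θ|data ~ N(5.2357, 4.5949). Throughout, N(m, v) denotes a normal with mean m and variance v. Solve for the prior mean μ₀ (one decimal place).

The posterior mean is a precision-weighted average: μ_n = (τ₀μ₀ + τ_data·x̄)/(τ₀+τ_data), with τ₀=1/σ₀² and τ_data=n/σ².
Here τ₀ = 1/84.5 = 0.011834 and τ_data = 22/106.9 = 0.205800, so τ_n = 0.217634.
Rearranging for μ₀: μ₀ = (μ_n·τ_n − τ_data·x̄)/τ₀ = (5.2357·0.217634 − 0.205800·5.6) / 0.011834 = -0.013014/0.011834 ≈ -1.1.

μ₀ = -1.1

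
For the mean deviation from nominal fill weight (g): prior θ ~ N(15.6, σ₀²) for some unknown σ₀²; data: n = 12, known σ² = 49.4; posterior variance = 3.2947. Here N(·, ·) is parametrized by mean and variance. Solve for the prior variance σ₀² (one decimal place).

Posterior precision equals prior precision plus data precision: 1/σ_n² = 1/σ₀² + n/σ².
So 1/σ₀² = 1/3.2947 − 12/49.4 = 0.303518 − 0.242915 = 0.060603.
Hence σ₀² = 1/0.060603 ≈ 16.5.

σ₀² = 16.5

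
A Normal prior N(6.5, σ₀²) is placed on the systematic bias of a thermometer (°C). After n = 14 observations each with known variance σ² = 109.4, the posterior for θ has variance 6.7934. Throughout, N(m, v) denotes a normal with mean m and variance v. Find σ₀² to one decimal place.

σ₀² = 52.0

Posterior precision equals prior precision plus data precision: 1/σ_n² = 1/σ₀² + n/σ².
So 1/σ₀² = 1/6.7934 − 14/109.4 = 0.147202 − 0.127971 = 0.019231.
Hence σ₀² = 1/0.019231 ≈ 52.0.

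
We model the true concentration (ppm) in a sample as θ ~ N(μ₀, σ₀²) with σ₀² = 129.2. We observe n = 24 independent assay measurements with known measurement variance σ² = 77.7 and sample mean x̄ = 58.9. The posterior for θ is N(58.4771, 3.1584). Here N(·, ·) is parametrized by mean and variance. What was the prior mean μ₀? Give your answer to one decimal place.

The posterior mean is a precision-weighted average: μ_n = (τ₀μ₀ + τ_data·x̄)/(τ₀+τ_data), with τ₀=1/σ₀² and τ_data=n/σ².
Here τ₀ = 1/129.2 = 0.007740 and τ_data = 24/77.7 = 0.308880, so τ_n = 0.316620.
Rearranging for μ₀: μ₀ = (μ_n·τ_n − τ_data·x̄)/τ₀ = (58.4771·0.316620 − 0.308880·58.9) / 0.007740 = 0.321987/0.007740 ≈ 41.6.

μ₀ = 41.6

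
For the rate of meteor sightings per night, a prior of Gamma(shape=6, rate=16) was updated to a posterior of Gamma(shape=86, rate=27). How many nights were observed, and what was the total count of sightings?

Gamma–Poisson conjugacy: posterior shape = α + Σxᵢ, posterior rate = β + n.
Matching: Σxᵢ = 86 − 6 = 80 and n = 27 − 16 = 11.

n = 11 nights with total 80 sightings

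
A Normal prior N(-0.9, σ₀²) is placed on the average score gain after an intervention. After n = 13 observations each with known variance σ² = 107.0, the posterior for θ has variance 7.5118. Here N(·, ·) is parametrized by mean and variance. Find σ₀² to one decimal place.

σ₀² = 86.0

For the Normal–Normal model with known σ², precisions add: τ_n = τ₀ + n/σ².
So 1/σ₀² = 1/7.5118 − 13/107.0 = 0.133124 − 0.121495 = 0.011629.
Hence σ₀² = 1/0.011629 ≈ 86.0.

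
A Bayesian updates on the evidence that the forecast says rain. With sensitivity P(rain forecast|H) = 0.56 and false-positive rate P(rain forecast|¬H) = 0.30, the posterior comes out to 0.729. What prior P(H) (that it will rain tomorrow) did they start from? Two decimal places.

In odds form, posterior odds = prior odds × likelihood ratio, so prior odds = posterior odds ÷ LR.
Posterior odds = 0.729/(1−0.729) = 2.6900. LR = 0.56/0.30 = 1.8667.
Prior odds = 2.6900/1.8667 = 1.4410, so P(H) = 1.4410/(1+1.4410) ≈ 0.59.

P(H) = 0.59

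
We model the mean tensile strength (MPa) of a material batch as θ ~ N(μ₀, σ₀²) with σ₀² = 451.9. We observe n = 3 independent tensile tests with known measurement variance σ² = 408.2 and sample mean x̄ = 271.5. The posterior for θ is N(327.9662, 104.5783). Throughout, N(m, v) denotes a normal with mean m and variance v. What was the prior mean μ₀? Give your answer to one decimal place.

The posterior mean is a precision-weighted average: μ_n = (τ₀μ₀ + τ_data·x̄)/(τ₀+τ_data), with τ₀=1/σ₀² and τ_data=n/σ².
Here τ₀ = 1/451.9 = 0.002213 and τ_data = 3/408.2 = 0.007349, so τ_n = 0.009562.
Rearranging for μ₀: μ₀ = (μ_n·τ_n − τ_data·x̄)/τ₀ = (327.9662·0.009562 − 0.007349·271.5) / 0.002213 = 1.140759/0.002213 ≈ 515.5.

μ₀ = 515.5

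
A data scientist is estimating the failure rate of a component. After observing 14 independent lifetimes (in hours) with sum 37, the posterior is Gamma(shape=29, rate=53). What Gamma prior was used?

For an exponential likelihood with a Gamma(α, β) prior on the rate, n observations with total T give posterior Gamma(α+n, β+T).
So α = 29 − 14 = 15 and β = 53 − 37 = 16.

Gamma(shape=15, rate=16)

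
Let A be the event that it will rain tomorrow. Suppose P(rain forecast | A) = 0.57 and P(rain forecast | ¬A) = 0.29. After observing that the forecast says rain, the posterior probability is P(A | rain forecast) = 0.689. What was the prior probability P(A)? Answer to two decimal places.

Bayes' rule in odds form gives O(A|E) = O(A)·[P(E|A)/P(E|¬A)], hence O(A) = O(A|E)/LR.
Posterior odds = 0.689/(1−0.689) = 2.2154. LR = 0.57/0.29 = 1.9655.
Prior odds = 2.2154/1.9655 = 1.1271, so P(A) = 1.1271/(1+1.1271) ≈ 0.53.

P(A) = 0.53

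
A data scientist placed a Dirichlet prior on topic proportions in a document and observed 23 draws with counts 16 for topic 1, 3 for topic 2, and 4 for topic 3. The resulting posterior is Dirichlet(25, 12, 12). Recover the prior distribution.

For a Dirichlet(α) prior with multinomial counts c, the posterior is Dirichlet(α + c) componentwise.
Subtract each count from the matching posterior parameter: 25−16=9, 12−3=9, 12−4=8.

Dirichlet(9, 9, 8)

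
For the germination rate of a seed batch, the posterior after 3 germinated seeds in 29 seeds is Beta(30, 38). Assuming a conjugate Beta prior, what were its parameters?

Under Beta–binomial conjugacy the posterior parameters are (a+s, b+f).
Subtract the data counts: 30−3=27, 38−26=12.

Beta(27, 12)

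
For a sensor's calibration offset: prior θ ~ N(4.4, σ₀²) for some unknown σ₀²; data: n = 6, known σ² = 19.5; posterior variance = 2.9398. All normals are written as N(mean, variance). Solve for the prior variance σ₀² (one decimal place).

σ₀² = 30.8

Posterior precision equals prior precision plus data precision: 1/σ_n² = 1/σ₀² + n/σ².
So 1/σ₀² = 1/2.9398 − 6/19.5 = 0.340159 − 0.307692 = 0.032467.
Hence σ₀² = 1/0.032467 ≈ 30.8.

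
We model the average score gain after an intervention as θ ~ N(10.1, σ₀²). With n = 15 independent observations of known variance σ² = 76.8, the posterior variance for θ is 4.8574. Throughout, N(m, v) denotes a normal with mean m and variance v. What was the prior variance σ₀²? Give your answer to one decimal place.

Posterior precision equals prior precision plus data precision: 1/σ_n² = 1/σ₀² + n/σ².
So 1/σ₀² = 1/4.8574 − 15/76.8 = 0.205871 − 0.195312 = 0.010559.
Hence σ₀² = 1/0.010559 ≈ 94.7.

σ₀² = 94.7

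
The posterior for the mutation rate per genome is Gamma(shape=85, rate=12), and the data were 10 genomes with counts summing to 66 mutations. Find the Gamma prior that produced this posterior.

Gamma–Poisson conjugacy: posterior shape = α + Σxᵢ, posterior rate = β + n.
So α = 85 − 66 = 19 and β = 12 − 10 = 2.

Gamma(shape=19, rate=2)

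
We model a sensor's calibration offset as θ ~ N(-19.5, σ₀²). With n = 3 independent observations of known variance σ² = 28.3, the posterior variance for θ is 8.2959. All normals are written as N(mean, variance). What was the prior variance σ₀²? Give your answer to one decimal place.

For the Normal–Normal model with known σ², precisions add: τ_n = τ₀ + n/σ².
So 1/σ₀² = 1/8.2959 − 3/28.3 = 0.120541 − 0.106007 = 0.014534.
Hence σ₀² = 1/0.014534 ≈ 68.8.

σ₀² = 68.8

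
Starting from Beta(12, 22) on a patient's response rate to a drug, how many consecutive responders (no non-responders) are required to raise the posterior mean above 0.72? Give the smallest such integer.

After k responders and 0 non-responders the posterior is Beta(12+k, 22), with mean (12+k)/(12+22+k).
Set (12+k)/(34+k) > 0.72 and solve: k > (0.72·34 − 12)/(1 − 0.72) = 44.571.
The smallest integer exceeding 44.571 is 45, and checking k=45: (57)/(79) = 0.7215 > 0.72.

k = 45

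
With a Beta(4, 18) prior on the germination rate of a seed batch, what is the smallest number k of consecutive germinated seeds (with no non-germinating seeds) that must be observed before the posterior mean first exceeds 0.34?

k = 6

After k germinated seeds and 0 non-germinating seeds the posterior is Beta(4+k, 18), with mean (4+k)/(4+18+k).
Set (4+k)/(22+k) > 0.34 and solve: k > (0.34·22 − 4)/(1 − 0.34) = 5.273.
The smallest integer exceeding 5.273 is 6.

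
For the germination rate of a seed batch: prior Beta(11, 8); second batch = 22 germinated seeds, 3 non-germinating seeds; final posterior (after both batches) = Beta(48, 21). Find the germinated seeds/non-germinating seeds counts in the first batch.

Because Beta–binomial updating is additive in the counts, the combined data contributed (α_post−α_prior, β_post−β_prior) successes and failures.
Total across both batches: 48−11=37 germinated seeds, 21−8=13 non-germinating seeds.
Subtract the second batch: 37−22=15 germinated seeds and 13−3=10 non-germinating seeds.

15 germinated seeds and 10 non-germinating seeds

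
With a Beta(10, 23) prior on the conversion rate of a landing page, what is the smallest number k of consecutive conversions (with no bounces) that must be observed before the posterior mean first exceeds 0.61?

k = 26

After k conversions and 0 bounces the posterior is Beta(10+k, 23), with mean (10+k)/(10+23+k).
Set (10+k)/(33+k) > 0.61 and solve: k > (0.61·33 − 10)/(1 − 0.61) = 25.974.
The smallest integer exceeding 25.974 is 26.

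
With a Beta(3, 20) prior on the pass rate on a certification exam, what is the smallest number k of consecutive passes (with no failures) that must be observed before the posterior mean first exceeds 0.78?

After k passes and 0 failures the posterior is Beta(3+k, 20), with mean (3+k)/(3+20+k).
Set (3+k)/(23+k) > 0.78 and solve: k > (0.78·23 − 3)/(1 − 0.78) = 67.909.
The smallest integer exceeding 67.909 is 68.

k = 68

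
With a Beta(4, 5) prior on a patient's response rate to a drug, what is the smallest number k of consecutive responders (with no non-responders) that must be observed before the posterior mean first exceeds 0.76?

After k responders and 0 non-responders the posterior is Beta(4+k, 5), with mean (4+k)/(4+5+k).
Set (4+k)/(9+k) > 0.76 and solve: k > (0.76·9 − 4)/(1 − 0.76) = 11.833.
The smallest integer exceeding 11.833 is 12, and checking k=12: (16)/(21) = 0.7619 > 0.76.

k = 12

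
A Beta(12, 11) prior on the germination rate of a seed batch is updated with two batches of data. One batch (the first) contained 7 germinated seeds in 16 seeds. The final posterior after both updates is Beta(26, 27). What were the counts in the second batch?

Because Beta–binomial updating is additive in the counts, the combined data contributed (α_post−α_prior, β_post−β_prior) successes and failures.
Total across both batches: 26−12=14 germinated seeds, 27−11=16 non-germinating seeds.
Subtract the first batch: 14−7=7 germinated seeds and 16−9=7 non-germinating seeds.

7 germinated seeds and 7 non-germinating seeds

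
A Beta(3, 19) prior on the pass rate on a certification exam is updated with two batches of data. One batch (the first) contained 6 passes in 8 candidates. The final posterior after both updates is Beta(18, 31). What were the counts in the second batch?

9 passes and 10 failures

Because Beta–binomial updating is additive in the counts, the combined data contributed (α_post−α_prior, β_post−β_prior) successes and failures.
Total across both batches: 18−3=15 passes, 31−19=12 failures.
Subtract the first batch: 15−6=9 passes and 12−2=10 failures.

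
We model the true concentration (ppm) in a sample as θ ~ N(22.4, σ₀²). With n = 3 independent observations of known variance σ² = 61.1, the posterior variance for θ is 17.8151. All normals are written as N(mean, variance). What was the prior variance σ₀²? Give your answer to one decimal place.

σ₀² = 142.2

Posterior precision equals prior precision plus data precision: 1/σ_n² = 1/σ₀² + n/σ².
So 1/σ₀² = 1/17.8151 − 3/61.1 = 0.056132 − 0.049100 = 0.007032.
Hence σ₀² = 1/0.007032 ≈ 142.2.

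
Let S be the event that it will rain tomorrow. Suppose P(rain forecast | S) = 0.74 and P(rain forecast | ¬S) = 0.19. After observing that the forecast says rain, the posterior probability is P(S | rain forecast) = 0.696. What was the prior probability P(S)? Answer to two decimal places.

In odds form, posterior odds = prior odds × likelihood ratio, so prior odds = posterior odds ÷ LR.
Posterior odds = 0.696/(1−0.696) = 2.2895. LR = 0.74/0.19 = 3.8947.
Prior odds = 2.2895/3.8947 = 0.5879, so P(S) = 0.5879/(1+0.5879) ≈ 0.37.

P(S) = 0.37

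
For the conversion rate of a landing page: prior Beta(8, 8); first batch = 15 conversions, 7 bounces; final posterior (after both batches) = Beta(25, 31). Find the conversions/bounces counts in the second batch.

Because Beta–binomial updating is additive in the counts, the combined data contributed (α_post−α_prior, β_post−β_prior) successes and failures.
Total across both batches: 25−8=17 conversions, 31−8=23 bounces.
Subtract the first batch: 17−15=2 conversions and 23−7=16 bounces.

2 conversions and 16 bounces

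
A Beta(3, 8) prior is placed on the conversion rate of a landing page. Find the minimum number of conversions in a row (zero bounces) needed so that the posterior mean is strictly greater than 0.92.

k = 90

After k conversions and 0 bounces the posterior is Beta(3+k, 8), with mean (3+k)/(3+8+k).
Set (3+k)/(11+k) > 0.92 and solve: k > (0.92·11 − 3)/(1 − 0.92) = 89.000.
The smallest integer exceeding 89.000 is 90, and checking k=90: (93)/(101) = 0.9208 > 0.92.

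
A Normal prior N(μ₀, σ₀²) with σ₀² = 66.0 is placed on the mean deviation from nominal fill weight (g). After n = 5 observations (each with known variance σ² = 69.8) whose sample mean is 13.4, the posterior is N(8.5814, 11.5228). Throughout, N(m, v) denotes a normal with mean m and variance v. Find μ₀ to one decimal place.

The posterior mean is a precision-weighted average: μ_n = (τ₀μ₀ + τ_data·x̄)/(τ₀+τ_data), with τ₀=1/σ₀² and τ_data=n/σ².
Here τ₀ = 1/66.0 = 0.015152 and τ_data = 5/69.8 = 0.071633, so τ_n = 0.086785.
Rearranging for μ₀: μ₀ = (μ_n·τ_n − τ_data·x̄)/τ₀ = (8.5814·0.086785 − 0.071633·13.4) / 0.015152 = -0.215145/0.015152 ≈ -14.2.

μ₀ = -14.2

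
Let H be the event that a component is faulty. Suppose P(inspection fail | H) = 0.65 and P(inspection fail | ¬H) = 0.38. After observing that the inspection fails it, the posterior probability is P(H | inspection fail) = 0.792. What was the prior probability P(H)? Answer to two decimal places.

Bayes' rule in odds form gives O(H|E) = O(H)·[P(E|H)/P(E|¬H)], hence O(H) = O(H|E)/LR.
Posterior odds = 0.792/(1−0.792) = 3.8077. LR = 0.65/0.38 = 1.7105.
Prior odds = 3.8077/1.7105 = 2.2261, so P(H) = 2.2261/(1+2.2261) ≈ 0.69.

P(H) = 0.69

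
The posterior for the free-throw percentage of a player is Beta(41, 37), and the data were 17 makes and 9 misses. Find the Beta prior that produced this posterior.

Beta(24, 28)

Under Beta–binomial conjugacy the posterior parameters are (a+s, b+f).
So a = 41 − 17 = 24 and b = 37 − 9 = 28.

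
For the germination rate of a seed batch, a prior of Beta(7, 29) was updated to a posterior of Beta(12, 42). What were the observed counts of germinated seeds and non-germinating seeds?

A Beta(a, b) prior with s successes and f failures in binomial data gives a Beta(a+s, b+f) posterior.
Match parameters: s=12−7=5, f=42−29=13.

5 germinated seeds and 13 non-germinating seeds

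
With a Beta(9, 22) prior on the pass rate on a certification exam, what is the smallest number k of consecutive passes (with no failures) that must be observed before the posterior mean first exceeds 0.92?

k = 245

After k passes and 0 failures the posterior is Beta(9+k, 22), with mean (9+k)/(9+22+k).
Set (9+k)/(31+k) > 0.92 and solve: k > (0.92·31 − 9)/(1 − 0.92) = 244.000.
The smallest integer exceeding 244.000 is 245, and checking k=245: (254)/(276) = 0.9203 > 0.92.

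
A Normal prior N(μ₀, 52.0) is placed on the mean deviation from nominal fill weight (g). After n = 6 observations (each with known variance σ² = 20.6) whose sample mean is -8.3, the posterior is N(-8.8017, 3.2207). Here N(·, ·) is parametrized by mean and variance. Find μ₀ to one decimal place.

μ₀ = -16.4

The posterior mean is a precision-weighted average: μ_n = (τ₀μ₀ + τ_data·x̄)/(τ₀+τ_data), with τ₀=1/σ₀² and τ_data=n/σ².
Here τ₀ = 1/52.0 = 0.019231 and τ_data = 6/20.6 = 0.291262, so τ_n = 0.310493.
Rearranging for μ₀: μ₀ = (μ_n·τ_n − τ_data·x̄)/τ₀ = (-8.8017·0.310493 − 0.291262·-8.3) / 0.019231 = -0.315392/0.019231 ≈ -16.4.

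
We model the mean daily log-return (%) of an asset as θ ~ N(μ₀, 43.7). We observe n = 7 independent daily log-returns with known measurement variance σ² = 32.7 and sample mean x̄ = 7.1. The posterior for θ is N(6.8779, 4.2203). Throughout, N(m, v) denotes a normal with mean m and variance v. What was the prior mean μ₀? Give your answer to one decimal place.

μ₀ = 4.8

The posterior mean is a precision-weighted average: μ_n = (τ₀μ₀ + τ_data·x̄)/(τ₀+τ_data), with τ₀=1/σ₀² and τ_data=n/σ².
Here τ₀ = 1/43.7 = 0.022883 and τ_data = 7/32.7 = 0.214067, so τ_n = 0.236950.
Rearranging for μ₀: μ₀ = (μ_n·τ_n − τ_data·x̄)/τ₀ = (6.8779·0.236950 − 0.214067·7.1) / 0.022883 = 0.109843/0.022883 ≈ 4.8.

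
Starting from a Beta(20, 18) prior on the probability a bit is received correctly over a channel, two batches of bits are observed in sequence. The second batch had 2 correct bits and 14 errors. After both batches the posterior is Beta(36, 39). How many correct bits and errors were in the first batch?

Sequential conjugate updates are equivalent to a single update on the pooled data, so total successes = posterior α − prior α and total failures = posterior β − prior β.
Total across both batches: 36−20=16 correct bits, 39−18=21 errors.
Subtract the second batch: 16−2=14 correct bits and 21−14=7 errors.

14 correct bits and 7 errors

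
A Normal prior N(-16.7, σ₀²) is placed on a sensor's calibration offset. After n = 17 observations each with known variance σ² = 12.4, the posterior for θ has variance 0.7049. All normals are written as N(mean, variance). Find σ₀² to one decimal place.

σ₀² = 21.0

Posterior precision equals prior precision plus data precision: 1/σ_n² = 1/σ₀² + n/σ².
So 1/σ₀² = 1/0.7049 − 17/12.4 = 1.418641 − 1.370968 = 0.047673.
Hence σ₀² = 1/0.047673 ≈ 21.0.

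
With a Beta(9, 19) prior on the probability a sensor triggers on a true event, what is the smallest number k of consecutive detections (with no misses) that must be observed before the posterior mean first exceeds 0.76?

k = 52

After k detections and 0 misses the posterior is Beta(9+k, 19), with mean (9+k)/(9+19+k).
Set (9+k)/(28+k) > 0.76 and solve: k > (0.76·28 − 9)/(1 − 0.76) = 51.167.
The smallest integer exceeding 51.167 is 52, and checking k=52: (61)/(80) = 0.7625 > 0.76.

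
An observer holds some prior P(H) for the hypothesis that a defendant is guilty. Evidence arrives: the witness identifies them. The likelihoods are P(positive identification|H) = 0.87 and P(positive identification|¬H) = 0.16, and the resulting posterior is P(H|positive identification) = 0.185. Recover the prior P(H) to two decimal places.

P(H) = 0.04

In odds form, posterior odds = prior odds × likelihood ratio, so prior odds = posterior odds ÷ LR.
Posterior odds = 0.185/(1−0.185) = 0.2270. LR = 0.87/0.16 = 5.4375.
Prior odds = 0.2270/5.4375 = 0.0417, so P(H) = 0.0417/(1+0.0417) ≈ 0.04.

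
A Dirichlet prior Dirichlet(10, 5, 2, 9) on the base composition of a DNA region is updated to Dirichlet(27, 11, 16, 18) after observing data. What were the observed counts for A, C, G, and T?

counts (17, 6, 14, 9)

For a Dirichlet(α) prior with multinomial counts c, the posterior is Dirichlet(α + c) componentwise.
Counts are posterior − prior componentwise: 27−10=17, 11−5=6, 16−2=14, 18−9=9.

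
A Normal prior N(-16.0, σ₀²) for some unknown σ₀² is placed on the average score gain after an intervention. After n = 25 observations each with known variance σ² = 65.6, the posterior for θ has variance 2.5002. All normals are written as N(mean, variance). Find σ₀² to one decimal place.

σ₀² = 53.0

Posterior precision equals prior precision plus data precision: 1/σ_n² = 1/σ₀² + n/σ².
So 1/σ₀² = 1/2.5002 − 25/65.6 = 0.399968 − 0.381098 = 0.018870.
Hence σ₀² = 1/0.018870 ≈ 53.0.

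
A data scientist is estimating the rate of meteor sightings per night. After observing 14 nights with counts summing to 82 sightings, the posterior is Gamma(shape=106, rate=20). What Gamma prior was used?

Gamma–Poisson conjugacy: posterior shape = α + Σxᵢ, posterior rate = β + n.
So α = 106 − 82 = 24 and β = 20 − 14 = 6.

Gamma(shape=24, rate=6)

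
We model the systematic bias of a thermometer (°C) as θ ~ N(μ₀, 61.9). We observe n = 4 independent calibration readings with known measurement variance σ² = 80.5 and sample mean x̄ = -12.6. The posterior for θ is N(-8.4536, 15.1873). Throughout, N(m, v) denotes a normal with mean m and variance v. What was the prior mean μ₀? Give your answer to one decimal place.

The posterior mean is a precision-weighted average: μ_n = (τ₀μ₀ + τ_data·x̄)/(τ₀+τ_data), with τ₀=1/σ₀² and τ_data=n/σ².
Here τ₀ = 1/61.9 = 0.016155 and τ_data = 4/80.5 = 0.049689, so τ_n = 0.065844.
Rearranging for μ₀: μ₀ = (μ_n·τ_n − τ_data·x̄)/τ₀ = (-8.4536·0.065844 − 0.049689·-12.6) / 0.016155 = 0.069463/0.016155 ≈ 4.3.

μ₀ = 4.3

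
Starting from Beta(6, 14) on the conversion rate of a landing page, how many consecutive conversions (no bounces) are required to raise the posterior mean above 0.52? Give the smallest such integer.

k = 10

After k conversions and 0 bounces the posterior is Beta(6+k, 14), with mean (6+k)/(6+14+k).
Set (6+k)/(20+k) > 0.52 and solve: k > (0.52·20 − 6)/(1 − 0.52) = 9.167.
The smallest integer exceeding 9.167 is 10.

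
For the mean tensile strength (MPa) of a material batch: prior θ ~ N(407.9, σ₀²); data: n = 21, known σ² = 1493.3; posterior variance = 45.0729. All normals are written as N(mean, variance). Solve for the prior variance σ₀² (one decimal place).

σ₀² = 123.1

Posterior precision equals prior precision plus data precision: 1/σ_n² = 1/σ₀² + n/σ².
So 1/σ₀² = 1/45.0729 − 21/1493.3 = 0.022186 − 0.014063 = 0.008123.
Hence σ₀² = 1/0.008123 ≈ 123.1.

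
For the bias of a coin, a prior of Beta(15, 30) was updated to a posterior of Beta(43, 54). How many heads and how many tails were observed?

Beta is conjugate to the binomial likelihood: posterior = Beta(α+s, β+f).
Match parameters: s=43−15=28, f=54−30=24.

28 heads and 24 tails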